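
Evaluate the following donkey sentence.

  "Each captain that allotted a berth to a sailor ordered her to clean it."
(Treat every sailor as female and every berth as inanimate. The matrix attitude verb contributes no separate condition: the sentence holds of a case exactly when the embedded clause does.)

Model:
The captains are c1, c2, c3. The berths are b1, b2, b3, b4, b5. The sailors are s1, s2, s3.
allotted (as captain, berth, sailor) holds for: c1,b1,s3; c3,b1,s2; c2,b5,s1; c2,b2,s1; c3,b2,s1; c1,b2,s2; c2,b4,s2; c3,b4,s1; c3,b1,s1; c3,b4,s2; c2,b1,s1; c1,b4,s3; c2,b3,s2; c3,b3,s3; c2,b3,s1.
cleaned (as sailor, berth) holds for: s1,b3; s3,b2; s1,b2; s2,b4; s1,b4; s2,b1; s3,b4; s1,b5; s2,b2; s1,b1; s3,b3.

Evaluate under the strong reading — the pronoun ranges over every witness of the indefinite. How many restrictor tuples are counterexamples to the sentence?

"her" takes "a sailor" as antecedent and "it" takes "a berth"; both are donkey pronouns co-varying with the restrictor.
Strong reading: for every (c,b,s) with allotted(c,b,s), cleaned(s,b).
Restrictor triples: (c1,b1,s3)→cleaned(s3,b1) ✗  (c1,b2,s2)→cleaned(s2,b2) ✓  (c1,b4,s3)→cleaned(s3,b4) ✓  (c2,b1,s1)→cleaned(s1,b1) ✓  (c2,b2,s1)→cleaned(s1,b2) ✓  (c2,b3,s1)→cleaned(s1,b3) ✓  (c2,b3,s2)→cleaned(s2,b3) ✗  (c2,b4,s2)→cleaned(s2,b4) ✓  (c2,b5,s1)→cleaned(s1,b5) ✓  (c3,b1,s1)→cleaned(s1,b1) ✓  (c3,b1,s2)→cleaned(s2,b1) ✓  (c3,b2,s1)→cleaned(s1,b2) ✓  (c3,b3,s3)→cleaned(s3,b3) ✓  (c3,b4,s1)→cleaned(s1,b4) ✓  (c3,b4,s2)→cleaned(s2,b4) ✓
Counterexamples (restrictor triples failing the scope): 2.

2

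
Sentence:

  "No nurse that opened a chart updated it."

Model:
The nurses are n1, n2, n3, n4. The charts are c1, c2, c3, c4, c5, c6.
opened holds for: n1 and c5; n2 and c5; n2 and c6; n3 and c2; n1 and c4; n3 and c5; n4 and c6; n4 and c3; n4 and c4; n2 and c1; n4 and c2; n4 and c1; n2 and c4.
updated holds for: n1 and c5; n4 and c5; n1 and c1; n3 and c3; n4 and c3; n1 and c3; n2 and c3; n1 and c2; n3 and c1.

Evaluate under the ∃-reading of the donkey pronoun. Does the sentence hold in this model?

False

"it" takes "a chart" as antecedent — a donkey pronoun bound across the clause boundary.
Truth condition: for no (n,c) with opened(n,c) does updated(n,c) hold.
Restrictor pairs — does the scope hold? (n1,c4):fails  (n1,c5):holds  (n2,c1):fails  (n2,c4):fails  (n2,c5):fails  (n2,c6):fails  (n3,c2):fails  (n3,c5):fails  (n4,c1):fails  (n4,c2):fails  (n4,c3):holds  (n4,c4):fails  (n4,c6):fails
Scope holds for 2 pair(s), so the sentence is false.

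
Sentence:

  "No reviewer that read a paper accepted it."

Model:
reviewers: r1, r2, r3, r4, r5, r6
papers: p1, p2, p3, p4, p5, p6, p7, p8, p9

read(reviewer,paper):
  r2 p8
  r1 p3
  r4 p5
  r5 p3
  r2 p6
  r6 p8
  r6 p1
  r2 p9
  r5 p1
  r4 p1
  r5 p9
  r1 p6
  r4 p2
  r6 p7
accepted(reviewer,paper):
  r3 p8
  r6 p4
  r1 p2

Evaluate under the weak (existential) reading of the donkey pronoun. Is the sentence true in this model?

"it" takes "a paper" as antecedent — a donkey pronoun bound across the clause boundary.
Truth condition: for no (r,p) with read(r,p) does accepted(r,p) hold.
Restrictor pairs — does the scope hold? (r1,p3):fails  (r1,p6):fails  (r2,p6):fails  (r2,p8):fails  (r2,p9):fails  (r4,p1):fails  (r4,p2):fails  (r4,p5):fails  (r5,p1):fails  (r5,p3):fails  (r5,p9):fails  (r6,p1):fails  (r6,p7):fails  (r6,p8):fails
Scope holds for no restrictor pair, so the sentence is true.

True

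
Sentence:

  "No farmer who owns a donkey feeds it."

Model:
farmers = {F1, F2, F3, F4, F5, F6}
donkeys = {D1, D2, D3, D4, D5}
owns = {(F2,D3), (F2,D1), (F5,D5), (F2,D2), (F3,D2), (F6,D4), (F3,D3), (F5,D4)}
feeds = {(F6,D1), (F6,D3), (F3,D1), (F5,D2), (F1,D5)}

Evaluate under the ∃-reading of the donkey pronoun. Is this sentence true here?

True

"it" takes "a donkey" as antecedent — a donkey pronoun bound across the clause boundary.
Truth condition: for no (f,d) with owns(f,d) does feeds(f,d) hold.
Restrictor pairs — does the scope hold? (F2,D1):fails  (F2,D2):fails  (F2,D3):fails  (F3,D2):fails  (F3,D3):fails  (F5,D4):fails  (F5,D5):fails  (F6,D4):fails
Scope holds for no restrictor pair, so the sentence is true.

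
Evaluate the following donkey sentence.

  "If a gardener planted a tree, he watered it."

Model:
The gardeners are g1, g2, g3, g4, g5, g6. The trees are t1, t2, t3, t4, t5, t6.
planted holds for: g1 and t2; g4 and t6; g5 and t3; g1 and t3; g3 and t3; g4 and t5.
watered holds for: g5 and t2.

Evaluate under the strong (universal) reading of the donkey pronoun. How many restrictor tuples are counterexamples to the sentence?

6

"it" takes "a tree" as antecedent — a donkey pronoun bound across the clause boundary.
Strong reading: for every (g,t) with planted(g,t), watered(g,t).
Restrictor pairs: (g1,t2) ✗  (g1,t3) ✗  (g3,t3) ✗  (g4,t5) ✗  (g4,t6) ✗  (g5,t3) ✗
Counterexamples (restrictor pairs failing the scope): 6.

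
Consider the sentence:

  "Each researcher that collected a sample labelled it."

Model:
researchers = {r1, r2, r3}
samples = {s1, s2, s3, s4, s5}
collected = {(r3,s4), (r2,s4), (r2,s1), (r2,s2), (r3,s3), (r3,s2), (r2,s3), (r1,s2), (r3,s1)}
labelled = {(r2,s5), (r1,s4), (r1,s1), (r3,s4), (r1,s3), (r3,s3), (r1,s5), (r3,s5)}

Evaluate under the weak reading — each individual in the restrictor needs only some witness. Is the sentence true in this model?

"it" takes "a sample" as antecedent — a donkey pronoun bound across the clause boundary.
Weak reading: every researcher r with some collected-sample has at least one collected-sample s such that labelled(r,s).
Per researcher: r1:✗  r2:✗  r3:✓
r1 has no witness among its collected-samples.

False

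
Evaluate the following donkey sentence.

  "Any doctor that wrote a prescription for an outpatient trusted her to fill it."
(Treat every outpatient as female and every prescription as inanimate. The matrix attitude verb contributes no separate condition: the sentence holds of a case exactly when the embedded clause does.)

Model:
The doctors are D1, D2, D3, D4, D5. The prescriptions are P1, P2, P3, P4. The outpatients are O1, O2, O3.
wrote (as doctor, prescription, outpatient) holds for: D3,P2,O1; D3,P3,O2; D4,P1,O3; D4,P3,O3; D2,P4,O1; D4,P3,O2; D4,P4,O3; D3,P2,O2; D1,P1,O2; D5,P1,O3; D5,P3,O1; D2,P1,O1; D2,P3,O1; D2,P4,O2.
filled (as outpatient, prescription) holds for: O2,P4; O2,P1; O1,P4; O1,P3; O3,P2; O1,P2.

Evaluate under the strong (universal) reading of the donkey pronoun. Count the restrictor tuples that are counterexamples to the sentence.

"her" takes "an outpatient" as antecedent and "it" takes "a prescription"; both are donkey pronouns co-varying with the restrictor.
Strong reading: for every (d,p,o) with wrote(d,p,o), filled(o,p).
Restrictor triples: (D1,P1,O2)→filled(O2,P1) ✓  (D2,P1,O1)→filled(O1,P1) ✗  (D2,P3,O1)→filled(O1,P3) ✓  (D2,P4,O1)→filled(O1,P4) ✓  (D2,P4,O2)→filled(O2,P4) ✓  (D3,P2,O1)→filled(O1,P2) ✓  (D3,P2,O2)→filled(O2,P2) ✗  (D3,P3,O2)→filled(O2,P3) ✗  (D4,P1,O3)→filled(O3,P1) ✗  (D4,P3,O2)→filled(O2,P3) ✗  (D4,P3,O3)→filled(O3,P3) ✗  (D4,P4,O3)→filled(O3,P4) ✗  (D5,P1,O3)→filled(O3,P1) ✗  (D5,P3,O1)→filled(O1,P3) ✓
Counterexamples (restrictor triples failing the scope): 8.

8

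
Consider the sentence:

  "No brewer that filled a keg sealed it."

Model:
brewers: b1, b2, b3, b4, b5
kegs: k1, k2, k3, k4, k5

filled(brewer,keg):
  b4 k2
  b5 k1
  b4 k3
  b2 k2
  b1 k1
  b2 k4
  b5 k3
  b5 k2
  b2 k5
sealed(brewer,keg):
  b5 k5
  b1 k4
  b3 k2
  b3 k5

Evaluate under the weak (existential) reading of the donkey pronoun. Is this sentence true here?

True

"it" takes "a keg" as antecedent — a donkey pronoun bound across the clause boundary.
Truth condition: for no (b,k) with filled(b,k) does sealed(b,k) hold.
Restrictor pairs — does the scope hold? (b1,k1):fails  (b2,k2):fails  (b2,k4):fails  (b2,k5):fails  (b4,k2):fails  (b4,k3):fails  (b5,k1):fails  (b5,k2):fails  (b5,k3):fails
Scope holds for no restrictor pair, so the sentence is true.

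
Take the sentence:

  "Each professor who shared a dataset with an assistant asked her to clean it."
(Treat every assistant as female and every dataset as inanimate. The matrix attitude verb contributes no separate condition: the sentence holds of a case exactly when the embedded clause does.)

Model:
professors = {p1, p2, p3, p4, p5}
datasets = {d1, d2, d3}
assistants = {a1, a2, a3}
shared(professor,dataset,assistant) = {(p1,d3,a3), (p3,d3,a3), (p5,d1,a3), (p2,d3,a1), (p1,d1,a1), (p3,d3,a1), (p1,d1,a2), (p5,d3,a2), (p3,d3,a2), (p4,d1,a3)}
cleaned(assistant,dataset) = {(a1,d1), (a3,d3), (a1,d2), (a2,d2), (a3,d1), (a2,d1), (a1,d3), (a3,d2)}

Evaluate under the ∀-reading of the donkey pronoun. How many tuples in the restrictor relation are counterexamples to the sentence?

"her" takes "an assistant" as antecedent and "it" takes "a dataset"; both are donkey pronouns co-varying with the restrictor.
Strong reading: for every (p,d,a) with shared(p,d,a), cleaned(a,d).
Restrictor triples: (p1,d1,a1)→cleaned(a1,d1) ✓  (p1,d1,a2)→cleaned(a2,d1) ✓  (p1,d3,a3)→cleaned(a3,d3) ✓  (p2,d3,a1)→cleaned(a1,d3) ✓  (p3,d3,a1)→cleaned(a1,d3) ✓  (p3,d3,a2)→cleaned(a2,d3) ✗  (p3,d3,a3)→cleaned(a3,d3) ✓  (p4,d1,a3)→cleaned(a3,d1) ✓  (p5,d1,a3)→cleaned(a3,d1) ✓  (p5,d3,a2)→cleaned(a2,d3) ✗
Counterexamples (restrictor triples failing the scope): 2.

2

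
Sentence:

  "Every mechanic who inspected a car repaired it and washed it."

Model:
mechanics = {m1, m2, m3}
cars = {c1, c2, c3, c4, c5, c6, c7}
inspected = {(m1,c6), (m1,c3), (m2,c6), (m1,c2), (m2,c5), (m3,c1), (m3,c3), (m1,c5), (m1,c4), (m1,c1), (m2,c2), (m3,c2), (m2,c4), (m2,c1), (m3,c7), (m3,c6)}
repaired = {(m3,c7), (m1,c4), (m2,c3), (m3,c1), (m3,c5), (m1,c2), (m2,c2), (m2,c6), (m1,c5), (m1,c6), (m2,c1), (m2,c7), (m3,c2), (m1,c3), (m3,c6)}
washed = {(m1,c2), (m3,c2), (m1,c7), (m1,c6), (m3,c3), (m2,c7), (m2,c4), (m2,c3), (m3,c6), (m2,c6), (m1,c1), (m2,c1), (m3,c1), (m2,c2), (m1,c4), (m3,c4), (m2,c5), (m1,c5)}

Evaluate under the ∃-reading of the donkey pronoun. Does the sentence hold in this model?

"it" takes "a car" as antecedent — a donkey pronoun bound across the clause boundary.
Weak reading: every mechanic m with some inspected-car has at least one inspected-car c such that repaired(m,c) ∧ washed(m,c).
Per mechanic: m1:✓  m2:✓  m3:✓
Every mechanic in the restrictor has a witness.

True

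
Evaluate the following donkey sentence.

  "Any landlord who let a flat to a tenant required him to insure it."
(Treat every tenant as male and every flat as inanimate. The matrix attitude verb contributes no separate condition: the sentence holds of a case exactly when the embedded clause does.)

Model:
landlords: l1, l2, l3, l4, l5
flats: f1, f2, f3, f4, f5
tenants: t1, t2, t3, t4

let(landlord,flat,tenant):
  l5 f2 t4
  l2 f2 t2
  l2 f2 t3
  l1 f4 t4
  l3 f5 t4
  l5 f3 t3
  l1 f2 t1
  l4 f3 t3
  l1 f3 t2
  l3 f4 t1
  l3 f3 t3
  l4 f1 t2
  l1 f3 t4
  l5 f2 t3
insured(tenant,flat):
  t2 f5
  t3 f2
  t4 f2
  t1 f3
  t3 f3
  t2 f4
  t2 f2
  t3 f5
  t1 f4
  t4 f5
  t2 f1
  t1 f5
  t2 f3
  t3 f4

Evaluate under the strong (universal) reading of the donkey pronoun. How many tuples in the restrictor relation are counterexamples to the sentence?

"him" takes "a tenant" as antecedent and "it" takes "a flat"; both are donkey pronouns co-varying with the restrictor.
Strong reading: for every (l,f,t) with let(l,f,t), insured(t,f).
Restrictor triples: (l1,f2,t1)→insured(t1,f2) ✗  (l1,f3,t2)→insured(t2,f3) ✓  (l1,f3,t4)→insured(t4,f3) ✗  (l1,f4,t4)→insured(t4,f4) ✗  (l2,f2,t2)→insured(t2,f2) ✓  (l2,f2,t3)→insured(t3,f2) ✓  (l3,f3,t3)→insured(t3,f3) ✓  (l3,f4,t1)→insured(t1,f4) ✓  (l3,f5,t4)→insured(t4,f5) ✓  (l4,f1,t2)→insured(t2,f1) ✓  (l4,f3,t3)→insured(t3,f3) ✓  (l5,f2,t3)→insured(t3,f2) ✓  (l5,f2,t4)→insured(t4,f2) ✓  (l5,f3,t3)→insured(t3,f3) ✓
Counterexamples (restrictor triples failing the scope): 3.

3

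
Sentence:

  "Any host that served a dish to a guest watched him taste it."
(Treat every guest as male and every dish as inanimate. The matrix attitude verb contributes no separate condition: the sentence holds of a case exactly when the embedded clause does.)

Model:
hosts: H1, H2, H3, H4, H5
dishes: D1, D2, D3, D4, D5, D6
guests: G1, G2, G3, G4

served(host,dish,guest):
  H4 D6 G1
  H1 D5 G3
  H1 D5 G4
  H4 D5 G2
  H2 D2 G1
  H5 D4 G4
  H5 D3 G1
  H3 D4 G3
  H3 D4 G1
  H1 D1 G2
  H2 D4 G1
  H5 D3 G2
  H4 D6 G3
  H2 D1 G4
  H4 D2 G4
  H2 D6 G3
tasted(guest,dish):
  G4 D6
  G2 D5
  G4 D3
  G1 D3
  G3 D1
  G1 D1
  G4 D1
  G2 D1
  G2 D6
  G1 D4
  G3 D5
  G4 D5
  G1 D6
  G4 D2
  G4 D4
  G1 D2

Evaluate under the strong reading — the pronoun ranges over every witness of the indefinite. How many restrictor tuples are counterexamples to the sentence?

"him" takes "a guest" as antecedent and "it" takes "a dish"; both are donkey pronouns co-varying with the restrictor.
Strong reading: for every (h,d,g) with served(h,d,g), tasted(g,d).
Restrictor triples: (H1,D1,G2)→tasted(G2,D1) ✓  (H1,D5,G3)→tasted(G3,D5) ✓  (H1,D5,G4)→tasted(G4,D5) ✓  (H2,D1,G4)→tasted(G4,D1) ✓  (H2,D2,G1)→tasted(G1,D2) ✓  (H2,D4,G1)→tasted(G1,D4) ✓  (H2,D6,G3)→tasted(G3,D6) ✗  (H3,D4,G1)→tasted(G1,D4) ✓  (H3,D4,G3)→tasted(G3,D4) ✗  (H4,D2,G4)→tasted(G4,D2) ✓  (H4,D5,G2)→tasted(G2,D5) ✓  (H4,D6,G1)→tasted(G1,D6) ✓  (H4,D6,G3)→tasted(G3,D6) ✗  (H5,D3,G1)→tasted(G1,D3) ✓  (H5,D3,G2)→tasted(G2,D3) ✗  (H5,D4,G4)→tasted(G4,D4) ✓
Counterexamples (restrictor triples failing the scope): 4.

4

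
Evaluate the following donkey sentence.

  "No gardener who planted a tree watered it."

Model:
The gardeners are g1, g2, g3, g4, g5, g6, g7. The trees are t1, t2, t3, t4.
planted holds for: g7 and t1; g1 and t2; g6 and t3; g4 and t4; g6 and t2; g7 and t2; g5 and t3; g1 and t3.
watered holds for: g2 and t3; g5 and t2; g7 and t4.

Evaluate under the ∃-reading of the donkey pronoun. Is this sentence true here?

True

"it" takes "a tree" as antecedent — a donkey pronoun bound across the clause boundary.
Truth condition: for no (g,t) with planted(g,t) does watered(g,t) hold.
Restrictor pairs — does the scope hold? (g1,t2):fails  (g1,t3):fails  (g4,t4):fails  (g5,t3):fails  (g6,t2):fails  (g6,t3):fails  (g7,t1):fails  (g7,t2):fails
Scope holds for no restrictor pair, so the sentence is true.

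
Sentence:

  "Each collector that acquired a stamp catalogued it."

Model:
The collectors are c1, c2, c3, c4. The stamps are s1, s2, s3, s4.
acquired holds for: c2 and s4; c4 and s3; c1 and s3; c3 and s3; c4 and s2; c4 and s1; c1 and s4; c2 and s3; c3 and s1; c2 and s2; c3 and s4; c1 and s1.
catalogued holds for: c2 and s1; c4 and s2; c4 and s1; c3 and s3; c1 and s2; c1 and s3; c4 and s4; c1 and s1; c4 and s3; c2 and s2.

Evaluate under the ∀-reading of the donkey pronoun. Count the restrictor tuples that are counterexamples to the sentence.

"it" takes "a stamp" as antecedent — a donkey pronoun bound across the clause boundary.
Strong reading: for every (c,s) with acquired(c,s), catalogued(c,s).
Restrictor pairs: (c1,s1) ✓  (c1,s3) ✓  (c1,s4) ✗  (c2,s2) ✓  (c2,s3) ✗  (c2,s4) ✗  (c3,s1) ✗  (c3,s3) ✓  (c3,s4) ✗  (c4,s1) ✓  (c4,s2) ✓  (c4,s3) ✓
Counterexamples (restrictor pairs failing the scope): 5.

5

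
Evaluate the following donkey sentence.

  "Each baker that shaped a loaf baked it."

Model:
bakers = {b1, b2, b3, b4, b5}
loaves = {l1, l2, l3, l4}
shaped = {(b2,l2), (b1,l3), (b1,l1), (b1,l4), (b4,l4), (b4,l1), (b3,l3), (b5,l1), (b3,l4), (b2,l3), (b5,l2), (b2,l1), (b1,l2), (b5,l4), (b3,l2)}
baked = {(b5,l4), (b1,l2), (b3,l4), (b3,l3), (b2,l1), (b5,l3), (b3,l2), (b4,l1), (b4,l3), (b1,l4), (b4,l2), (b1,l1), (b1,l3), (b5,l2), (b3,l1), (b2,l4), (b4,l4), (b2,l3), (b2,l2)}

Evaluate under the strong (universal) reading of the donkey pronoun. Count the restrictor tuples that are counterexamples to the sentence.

"it" takes "a loaf" as antecedent — a donkey pronoun bound across the clause boundary.
Strong reading: for every (b,l) with shaped(b,l), baked(b,l).
Restrictor pairs: (b1,l1) ✓  (b1,l2) ✓  (b1,l3) ✓  (b1,l4) ✓  (b2,l1) ✓  (b2,l2) ✓  (b2,l3) ✓  (b3,l2) ✓  (b3,l3) ✓  (b3,l4) ✓  (b4,l1) ✓  (b4,l4) ✓  (b5,l1) ✗  (b5,l2) ✓  (b5,l4) ✓
Counterexamples (restrictor pairs failing the scope): 1.

1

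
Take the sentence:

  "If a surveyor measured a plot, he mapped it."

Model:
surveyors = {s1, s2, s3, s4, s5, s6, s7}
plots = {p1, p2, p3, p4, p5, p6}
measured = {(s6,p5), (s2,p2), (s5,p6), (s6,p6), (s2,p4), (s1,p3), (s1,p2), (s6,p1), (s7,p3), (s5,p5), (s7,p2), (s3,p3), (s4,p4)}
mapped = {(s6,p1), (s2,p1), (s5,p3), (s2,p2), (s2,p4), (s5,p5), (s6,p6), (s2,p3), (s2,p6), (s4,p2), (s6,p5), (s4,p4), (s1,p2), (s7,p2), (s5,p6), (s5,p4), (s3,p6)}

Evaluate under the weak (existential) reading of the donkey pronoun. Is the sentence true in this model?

"it" takes "a plot" as antecedent — a donkey pronoun bound across the clause boundary.
Weak reading: every surveyor s with some measured-plot has at least one measured-plot p such that mapped(s,p).
Per surveyor: s1:✓  s2:✓  s3:✗  s4:✓  s5:✓  s6:✓  s7:✓
s3 has no witness among its measured-plots.

False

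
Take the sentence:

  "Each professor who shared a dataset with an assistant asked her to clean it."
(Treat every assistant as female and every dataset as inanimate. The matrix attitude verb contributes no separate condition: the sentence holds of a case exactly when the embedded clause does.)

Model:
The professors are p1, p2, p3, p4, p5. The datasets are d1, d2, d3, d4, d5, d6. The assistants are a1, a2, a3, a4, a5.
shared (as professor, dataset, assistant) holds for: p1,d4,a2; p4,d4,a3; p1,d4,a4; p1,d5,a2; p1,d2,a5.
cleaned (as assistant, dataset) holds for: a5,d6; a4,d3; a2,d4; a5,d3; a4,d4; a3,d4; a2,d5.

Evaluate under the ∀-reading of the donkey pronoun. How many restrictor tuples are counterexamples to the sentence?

1

"her" takes "an assistant" as antecedent and "it" takes "a dataset"; both are donkey pronouns co-varying with the restrictor.
Strong reading: for every (p,d,a) with shared(p,d,a), cleaned(a,d).
Restrictor triples: (p1,d2,a5)→cleaned(a5,d2) ✗  (p1,d4,a2)→cleaned(a2,d4) ✓  (p1,d4,a4)→cleaned(a4,d4) ✓  (p1,d5,a2)→cleaned(a2,d5) ✓  (p4,d4,a3)→cleaned(a3,d4) ✓
Counterexamples (restrictor triples failing the scope): 1.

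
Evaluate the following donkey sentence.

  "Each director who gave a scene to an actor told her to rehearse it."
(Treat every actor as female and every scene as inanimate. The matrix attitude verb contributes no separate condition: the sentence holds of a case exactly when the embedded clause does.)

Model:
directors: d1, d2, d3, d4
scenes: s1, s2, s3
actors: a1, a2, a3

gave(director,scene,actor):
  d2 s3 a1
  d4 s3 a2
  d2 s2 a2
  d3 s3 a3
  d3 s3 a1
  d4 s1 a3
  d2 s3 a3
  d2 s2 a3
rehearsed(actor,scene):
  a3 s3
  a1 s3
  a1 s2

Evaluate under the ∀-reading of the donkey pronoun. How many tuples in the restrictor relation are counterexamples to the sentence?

4

"her" takes "an actor" as antecedent and "it" takes "a scene"; both are donkey pronouns co-varying with the restrictor.
Strong reading: for every (d,s,a) with gave(d,s,a), rehearsed(a,s).
Restrictor triples: (d2,s2,a2)→rehearsed(a2,s2) ✗  (d2,s2,a3)→rehearsed(a3,s2) ✗  (d2,s3,a1)→rehearsed(a1,s3) ✓  (d2,s3,a3)→rehearsed(a3,s3) ✓  (d3,s3,a1)→rehearsed(a1,s3) ✓  (d3,s3,a3)→rehearsed(a3,s3) ✓  (d4,s1,a3)→rehearsed(a3,s1) ✗  (d4,s3,a2)→rehearsed(a2,s3) ✗
Counterexamples (restrictor triples failing the scope): 4.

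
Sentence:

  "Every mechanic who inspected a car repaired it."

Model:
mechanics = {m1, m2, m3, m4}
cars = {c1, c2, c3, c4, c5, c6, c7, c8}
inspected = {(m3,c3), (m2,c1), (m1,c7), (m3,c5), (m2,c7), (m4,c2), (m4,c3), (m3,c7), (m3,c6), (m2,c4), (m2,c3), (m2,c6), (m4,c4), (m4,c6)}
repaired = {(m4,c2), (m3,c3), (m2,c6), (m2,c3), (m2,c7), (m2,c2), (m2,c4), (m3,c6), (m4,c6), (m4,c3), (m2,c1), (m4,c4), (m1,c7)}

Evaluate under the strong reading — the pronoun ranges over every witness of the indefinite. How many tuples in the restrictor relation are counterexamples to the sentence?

"it" takes "a car" as antecedent — a donkey pronoun bound across the clause boundary.
Strong reading: for every (m,c) with inspected(m,c), repaired(m,c).
Restrictor pairs: (m1,c7) ✓  (m2,c1) ✓  (m2,c3) ✓  (m2,c4) ✓  (m2,c6) ✓  (m2,c7) ✓  (m3,c3) ✓  (m3,c5) ✗  (m3,c6) ✓  (m3,c7) ✗  (m4,c2) ✓  (m4,c3) ✓  (m4,c4) ✓  (m4,c6) ✓
Counterexamples (restrictor pairs failing the scope): 2.

2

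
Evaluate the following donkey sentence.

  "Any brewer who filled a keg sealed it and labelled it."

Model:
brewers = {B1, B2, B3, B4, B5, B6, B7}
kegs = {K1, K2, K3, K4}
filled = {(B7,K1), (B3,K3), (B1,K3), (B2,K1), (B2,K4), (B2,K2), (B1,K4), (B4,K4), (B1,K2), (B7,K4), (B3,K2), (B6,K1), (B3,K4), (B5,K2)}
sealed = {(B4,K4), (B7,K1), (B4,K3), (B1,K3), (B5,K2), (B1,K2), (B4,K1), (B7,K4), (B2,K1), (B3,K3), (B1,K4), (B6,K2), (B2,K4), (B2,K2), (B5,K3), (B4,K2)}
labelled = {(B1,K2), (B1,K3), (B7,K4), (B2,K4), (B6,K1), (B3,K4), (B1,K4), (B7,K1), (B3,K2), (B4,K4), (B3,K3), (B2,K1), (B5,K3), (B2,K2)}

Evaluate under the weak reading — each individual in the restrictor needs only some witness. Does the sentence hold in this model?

"it" takes "a keg" as antecedent — a donkey pronoun bound across the clause boundary.
Weak reading: every brewer b with some filled-keg has at least one filled-keg k such that sealed(b,k) ∧ labelled(b,k).
Per brewer: B1:✓  B2:✓  B3:✓  B4:✓  B5:✗  B6:✗  B7:✓
B5 has no witness among its filled-kegs.

False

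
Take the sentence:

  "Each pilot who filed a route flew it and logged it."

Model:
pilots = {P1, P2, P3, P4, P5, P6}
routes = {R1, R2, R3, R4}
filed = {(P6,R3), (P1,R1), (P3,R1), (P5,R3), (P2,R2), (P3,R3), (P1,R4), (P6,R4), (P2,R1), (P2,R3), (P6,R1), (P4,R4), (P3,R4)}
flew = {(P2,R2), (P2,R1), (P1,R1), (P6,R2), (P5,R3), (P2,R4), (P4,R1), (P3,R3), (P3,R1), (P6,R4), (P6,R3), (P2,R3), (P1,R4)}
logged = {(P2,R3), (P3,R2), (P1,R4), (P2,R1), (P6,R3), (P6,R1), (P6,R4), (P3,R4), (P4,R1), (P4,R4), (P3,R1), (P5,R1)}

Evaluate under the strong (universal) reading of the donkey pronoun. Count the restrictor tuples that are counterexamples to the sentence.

"it" takes "a route" as antecedent — a donkey pronoun bound across the clause boundary.
Strong reading: for every (p,r) with filed(p,r), flew(p,r) ∧ logged(p,r).
Restrictor pairs: (P1,R1) ✗  (P1,R4) ✓  (P2,R1) ✓  (P2,R2) ✗  (P2,R3) ✓  (P3,R1) ✓  (P3,R3) ✗  (P3,R4) ✗  (P4,R4) ✗  (P5,R3) ✗  (P6,R1) ✗  (P6,R3) ✓  (P6,R4) ✓
Counterexamples (restrictor pairs failing the scope): 7.

7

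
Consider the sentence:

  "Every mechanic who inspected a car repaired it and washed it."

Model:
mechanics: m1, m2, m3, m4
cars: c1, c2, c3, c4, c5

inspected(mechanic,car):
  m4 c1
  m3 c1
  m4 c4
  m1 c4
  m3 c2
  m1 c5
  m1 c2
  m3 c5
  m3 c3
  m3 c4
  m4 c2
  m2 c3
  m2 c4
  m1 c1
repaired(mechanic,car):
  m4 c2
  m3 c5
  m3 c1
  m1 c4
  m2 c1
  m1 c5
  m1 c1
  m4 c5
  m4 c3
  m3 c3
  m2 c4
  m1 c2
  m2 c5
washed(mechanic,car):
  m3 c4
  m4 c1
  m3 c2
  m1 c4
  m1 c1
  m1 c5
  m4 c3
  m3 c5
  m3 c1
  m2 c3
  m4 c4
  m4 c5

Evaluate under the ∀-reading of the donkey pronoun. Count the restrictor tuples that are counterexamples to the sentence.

"it" takes "a car" as antecedent — a donkey pronoun bound across the clause boundary.
Strong reading: for every (m,c) with inspected(m,c), repaired(m,c) ∧ washed(m,c).
Restrictor pairs: (m1,c1) ✓  (m1,c2) ✗  (m1,c4) ✓  (m1,c5) ✓  (m2,c3) ✗  (m2,c4) ✗  (m3,c1) ✓  (m3,c2) ✗  (m3,c3) ✗  (m3,c4) ✗  (m3,c5) ✓  (m4,c1) ✗  (m4,c2) ✗  (m4,c4) ✗
Counterexamples (restrictor pairs failing the scope): 9.

9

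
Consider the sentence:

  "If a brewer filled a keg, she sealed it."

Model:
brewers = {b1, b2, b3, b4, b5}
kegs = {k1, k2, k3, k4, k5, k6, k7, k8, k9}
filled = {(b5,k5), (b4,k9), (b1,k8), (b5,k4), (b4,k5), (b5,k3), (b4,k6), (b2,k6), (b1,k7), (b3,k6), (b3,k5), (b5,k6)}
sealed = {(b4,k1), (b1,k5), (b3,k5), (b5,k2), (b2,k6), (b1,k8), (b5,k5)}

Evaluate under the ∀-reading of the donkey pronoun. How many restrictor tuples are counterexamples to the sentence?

8

"it" takes "a keg" as antecedent — a donkey pronoun bound across the clause boundary.
Strong reading: for every (b,k) with filled(b,k), sealed(b,k).
Restrictor pairs: (b1,k7) ✗  (b1,k8) ✓  (b2,k6) ✓  (b3,k5) ✓  (b3,k6) ✗  (b4,k5) ✗  (b4,k6) ✗  (b4,k9) ✗  (b5,k3) ✗  (b5,k4) ✗  (b5,k5) ✓  (b5,k6) ✗
Counterexamples (restrictor pairs failing the scope): 8.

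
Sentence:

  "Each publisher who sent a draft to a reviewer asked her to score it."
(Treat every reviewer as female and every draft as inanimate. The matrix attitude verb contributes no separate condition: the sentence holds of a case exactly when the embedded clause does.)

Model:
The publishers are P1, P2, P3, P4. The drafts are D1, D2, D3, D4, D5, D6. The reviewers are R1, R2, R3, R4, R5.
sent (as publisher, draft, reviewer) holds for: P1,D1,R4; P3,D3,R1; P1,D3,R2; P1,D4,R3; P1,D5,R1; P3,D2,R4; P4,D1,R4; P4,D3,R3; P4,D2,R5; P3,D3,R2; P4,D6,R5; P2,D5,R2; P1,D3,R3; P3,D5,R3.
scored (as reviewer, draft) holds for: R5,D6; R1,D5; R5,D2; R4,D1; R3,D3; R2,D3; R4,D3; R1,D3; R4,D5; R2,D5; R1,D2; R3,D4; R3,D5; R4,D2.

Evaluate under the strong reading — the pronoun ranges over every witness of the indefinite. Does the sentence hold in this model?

True

"her" takes "a reviewer" as antecedent and "it" takes "a draft"; both are donkey pronouns co-varying with the restrictor.
Strong reading: for every (p,d,r) with sent(p,d,r), scored(r,d).
Restrictor triples: (P1,D1,R4)→scored(R4,D1) ✓  (P1,D3,R2)→scored(R2,D3) ✓  (P1,D3,R3)→scored(R3,D3) ✓  (P1,D4,R3)→scored(R3,D4) ✓  (P1,D5,R1)→scored(R1,D5) ✓  (P2,D5,R2)→scored(R2,D5) ✓  (P3,D2,R4)→scored(R4,D2) ✓  (P3,D3,R1)→scored(R1,D3) ✓  (P3,D3,R2)→scored(R2,D3) ✓  (P3,D5,R3)→scored(R3,D5) ✓  (P4,D1,R4)→scored(R4,D1) ✓  (P4,D2,R5)→scored(R5,D2) ✓  (P4,D3,R3)→scored(R3,D3) ✓  (P4,D6,R5)→scored(R5,D6) ✓
Every restrictor triple satisfies the scope.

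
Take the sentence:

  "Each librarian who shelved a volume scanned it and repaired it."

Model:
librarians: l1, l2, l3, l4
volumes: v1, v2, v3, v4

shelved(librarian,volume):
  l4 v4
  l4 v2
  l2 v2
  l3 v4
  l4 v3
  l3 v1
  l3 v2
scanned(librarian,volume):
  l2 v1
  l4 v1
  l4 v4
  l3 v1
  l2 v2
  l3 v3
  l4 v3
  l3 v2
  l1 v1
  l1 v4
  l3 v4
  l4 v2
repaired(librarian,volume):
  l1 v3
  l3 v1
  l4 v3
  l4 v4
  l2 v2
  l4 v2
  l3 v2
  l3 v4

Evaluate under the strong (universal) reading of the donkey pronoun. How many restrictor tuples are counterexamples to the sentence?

"it" takes "a volume" as antecedent — a donkey pronoun bound across the clause boundary.
Strong reading: for every (l,v) with shelved(l,v), scanned(l,v) ∧ repaired(l,v).
Restrictor pairs: (l2,v2) ✓  (l3,v1) ✓  (l3,v2) ✓  (l3,v4) ✓  (l4,v2) ✓  (l4,v3) ✓  (l4,v4) ✓
Counterexamples (restrictor pairs failing the scope): 0.

0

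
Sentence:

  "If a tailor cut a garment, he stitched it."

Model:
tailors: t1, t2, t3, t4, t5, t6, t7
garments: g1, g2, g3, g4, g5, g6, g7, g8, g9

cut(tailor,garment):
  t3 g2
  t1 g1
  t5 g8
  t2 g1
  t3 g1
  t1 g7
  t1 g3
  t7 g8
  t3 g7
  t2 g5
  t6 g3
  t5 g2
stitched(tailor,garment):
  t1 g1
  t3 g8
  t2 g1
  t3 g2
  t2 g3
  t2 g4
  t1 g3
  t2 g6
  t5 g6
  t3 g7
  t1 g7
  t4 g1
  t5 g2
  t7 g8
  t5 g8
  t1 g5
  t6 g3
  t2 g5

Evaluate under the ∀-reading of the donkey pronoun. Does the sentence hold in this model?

"it" takes "a garment" as antecedent — a donkey pronoun bound across the clause boundary.
Strong reading: for every (t,g) with cut(t,g), stitched(t,g).
Restrictor pairs: (t1,g1) ✓  (t1,g3) ✓  (t1,g7) ✓  (t2,g1) ✓  (t2,g5) ✓  (t3,g1) ✗  (t3,g2) ✓  (t3,g7) ✓  (t5,g2) ✓  (t5,g8) ✓  (t6,g3) ✓  (t7,g8) ✓
Counterexample: (t3,g1) is in cut but fails the scope.

False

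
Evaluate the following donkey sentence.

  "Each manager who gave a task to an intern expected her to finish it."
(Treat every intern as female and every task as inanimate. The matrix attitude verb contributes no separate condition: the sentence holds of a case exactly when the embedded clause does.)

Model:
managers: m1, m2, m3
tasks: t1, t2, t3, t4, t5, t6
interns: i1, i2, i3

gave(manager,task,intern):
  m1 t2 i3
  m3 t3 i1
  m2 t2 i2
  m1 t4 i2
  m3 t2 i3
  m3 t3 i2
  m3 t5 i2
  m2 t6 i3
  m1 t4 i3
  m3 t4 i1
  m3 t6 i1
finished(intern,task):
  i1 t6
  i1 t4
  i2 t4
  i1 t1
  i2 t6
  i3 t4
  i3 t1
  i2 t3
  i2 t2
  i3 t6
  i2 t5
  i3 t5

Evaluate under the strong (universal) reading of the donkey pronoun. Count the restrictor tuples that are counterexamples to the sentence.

"her" takes "an intern" as antecedent and "it" takes "a task"; both are donkey pronouns co-varying with the restrictor.
Strong reading: for every (m,t,i) with gave(m,t,i), finished(i,t).
Restrictor triples: (m1,t2,i3)→finished(i3,t2) ✗  (m1,t4,i2)→finished(i2,t4) ✓  (m1,t4,i3)→finished(i3,t4) ✓  (m2,t2,i2)→finished(i2,t2) ✓  (m2,t6,i3)→finished(i3,t6) ✓  (m3,t2,i3)→finished(i3,t2) ✗  (m3,t3,i1)→finished(i1,t3) ✗  (m3,t3,i2)→finished(i2,t3) ✓  (m3,t4,i1)→finished(i1,t4) ✓  (m3,t5,i2)→finished(i2,t5) ✓  (m3,t6,i1)→finished(i1,t6) ✓
Counterexamples (restrictor triples failing the scope): 3.

3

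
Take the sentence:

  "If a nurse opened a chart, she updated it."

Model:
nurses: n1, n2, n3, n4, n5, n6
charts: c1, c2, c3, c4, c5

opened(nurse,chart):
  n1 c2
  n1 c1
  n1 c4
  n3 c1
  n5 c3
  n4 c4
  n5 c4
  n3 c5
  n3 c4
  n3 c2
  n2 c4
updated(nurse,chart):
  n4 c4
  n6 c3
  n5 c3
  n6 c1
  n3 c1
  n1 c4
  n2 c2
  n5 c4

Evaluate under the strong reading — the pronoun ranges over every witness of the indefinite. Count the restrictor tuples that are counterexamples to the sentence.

"it" takes "a chart" as antecedent — a donkey pronoun bound across the clause boundary.
Strong reading: for every (n,c) with opened(n,c), updated(n,c).
Restrictor pairs: (n1,c1) ✗  (n1,c2) ✗  (n1,c4) ✓  (n2,c4) ✗  (n3,c1) ✓  (n3,c2) ✗  (n3,c4) ✗  (n3,c5) ✗  (n4,c4) ✓  (n5,c3) ✓  (n5,c4) ✓
Counterexamples (restrictor pairs failing the scope): 6.

6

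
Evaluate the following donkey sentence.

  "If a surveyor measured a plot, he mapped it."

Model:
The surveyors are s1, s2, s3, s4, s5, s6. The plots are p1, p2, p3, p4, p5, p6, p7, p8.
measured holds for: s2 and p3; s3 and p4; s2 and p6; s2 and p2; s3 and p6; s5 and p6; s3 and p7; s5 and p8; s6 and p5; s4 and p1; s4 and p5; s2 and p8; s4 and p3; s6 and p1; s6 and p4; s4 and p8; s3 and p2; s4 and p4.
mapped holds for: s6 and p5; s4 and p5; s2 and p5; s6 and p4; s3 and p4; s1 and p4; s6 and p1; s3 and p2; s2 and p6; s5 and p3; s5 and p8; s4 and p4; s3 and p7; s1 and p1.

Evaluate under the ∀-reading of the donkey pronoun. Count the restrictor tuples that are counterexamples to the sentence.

"it" takes "a plot" as antecedent — a donkey pronoun bound across the clause boundary.
Strong reading: for every (s,p) with measured(s,p), mapped(s,p).
Restrictor pairs: (s2,p2) ✗  (s2,p3) ✗  (s2,p6) ✓  (s2,p8) ✗  (s3,p2) ✓  (s3,p4) ✓  (s3,p6) ✗  (s3,p7) ✓  (s4,p1) ✗  (s4,p3) ✗  (s4,p4) ✓  (s4,p5) ✓  (s4,p8) ✗  (s5,p6) ✗  (s5,p8) ✓  (s6,p1) ✓  (s6,p4) ✓  (s6,p5) ✓
Counterexamples (restrictor pairs failing the scope): 8.

8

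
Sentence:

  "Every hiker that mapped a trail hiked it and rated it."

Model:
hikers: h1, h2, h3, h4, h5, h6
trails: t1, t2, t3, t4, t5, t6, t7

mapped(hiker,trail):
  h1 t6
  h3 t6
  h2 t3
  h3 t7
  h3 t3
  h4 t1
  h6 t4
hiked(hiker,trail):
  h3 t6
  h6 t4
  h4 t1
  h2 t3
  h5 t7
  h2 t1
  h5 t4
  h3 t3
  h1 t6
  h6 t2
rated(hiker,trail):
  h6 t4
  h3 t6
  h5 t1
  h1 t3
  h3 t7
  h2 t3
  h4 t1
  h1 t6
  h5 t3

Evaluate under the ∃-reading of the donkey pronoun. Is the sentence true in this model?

"it" takes "a trail" as antecedent — a donkey pronoun bound across the clause boundary.
Weak reading: every hiker h with some mapped-trail has at least one mapped-trail t such that hiked(h,t) ∧ rated(h,t).
Per hiker: h1:✓  h2:✓  h3:✓  h4:✓  h6:✓
Every hiker in the restrictor has a witness.

True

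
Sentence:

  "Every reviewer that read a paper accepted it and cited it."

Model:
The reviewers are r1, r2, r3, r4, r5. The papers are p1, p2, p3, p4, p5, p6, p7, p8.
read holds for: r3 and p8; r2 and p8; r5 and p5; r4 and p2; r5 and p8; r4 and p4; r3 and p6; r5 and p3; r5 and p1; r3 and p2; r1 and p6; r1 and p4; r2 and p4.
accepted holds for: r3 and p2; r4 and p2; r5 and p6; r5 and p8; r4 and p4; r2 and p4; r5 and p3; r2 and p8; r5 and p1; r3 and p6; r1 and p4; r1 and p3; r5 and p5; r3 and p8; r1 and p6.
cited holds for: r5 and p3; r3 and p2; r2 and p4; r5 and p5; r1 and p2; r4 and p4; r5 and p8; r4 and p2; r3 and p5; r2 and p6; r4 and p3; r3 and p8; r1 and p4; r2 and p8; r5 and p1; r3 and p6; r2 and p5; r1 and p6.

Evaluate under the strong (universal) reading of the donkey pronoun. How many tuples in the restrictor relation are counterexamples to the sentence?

0

"it" takes "a paper" as antecedent — a donkey pronoun bound across the clause boundary.
Strong reading: for every (r,p) with read(r,p), accepted(r,p) ∧ cited(r,p).
Restrictor pairs: (r1,p4) ✓  (r1,p6) ✓  (r2,p4) ✓  (r2,p8) ✓  (r3,p2) ✓  (r3,p6) ✓  (r3,p8) ✓  (r4,p2) ✓  (r4,p4) ✓  (r5,p1) ✓  (r5,p3) ✓  (r5,p5) ✓  (r5,p8) ✓
Counterexamples (restrictor pairs failing the scope): 0.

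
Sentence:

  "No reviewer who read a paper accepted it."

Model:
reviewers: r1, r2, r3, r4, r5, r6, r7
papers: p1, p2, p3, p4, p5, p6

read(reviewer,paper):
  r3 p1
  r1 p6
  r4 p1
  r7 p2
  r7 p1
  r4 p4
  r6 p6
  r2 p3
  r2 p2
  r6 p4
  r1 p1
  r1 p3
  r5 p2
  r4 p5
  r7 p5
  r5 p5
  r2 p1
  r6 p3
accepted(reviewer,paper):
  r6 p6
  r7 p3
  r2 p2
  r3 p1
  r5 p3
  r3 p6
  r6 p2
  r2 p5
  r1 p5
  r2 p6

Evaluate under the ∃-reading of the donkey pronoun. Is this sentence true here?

"it" takes "a paper" as antecedent — a donkey pronoun bound across the clause boundary.
Truth condition: for no (r,p) with read(r,p) does accepted(r,p) hold.
Restrictor pairs — does the scope hold? (r1,p1):fails  (r1,p3):fails  (r1,p6):fails  (r2,p1):fails  (r2,p2):holds  (r2,p3):fails  (r3,p1):holds  (r4,p1):fails  (r4,p4):fails  (r4,p5):fails  (r5,p2):fails  (r5,p5):fails  (r6,p3):fails  (r6,p4):fails  (r6,p6):holds  (r7,p1):fails  (r7,p2):fails  (r7,p5):fails
Scope holds for 3 pair(s), so the sentence is false.

False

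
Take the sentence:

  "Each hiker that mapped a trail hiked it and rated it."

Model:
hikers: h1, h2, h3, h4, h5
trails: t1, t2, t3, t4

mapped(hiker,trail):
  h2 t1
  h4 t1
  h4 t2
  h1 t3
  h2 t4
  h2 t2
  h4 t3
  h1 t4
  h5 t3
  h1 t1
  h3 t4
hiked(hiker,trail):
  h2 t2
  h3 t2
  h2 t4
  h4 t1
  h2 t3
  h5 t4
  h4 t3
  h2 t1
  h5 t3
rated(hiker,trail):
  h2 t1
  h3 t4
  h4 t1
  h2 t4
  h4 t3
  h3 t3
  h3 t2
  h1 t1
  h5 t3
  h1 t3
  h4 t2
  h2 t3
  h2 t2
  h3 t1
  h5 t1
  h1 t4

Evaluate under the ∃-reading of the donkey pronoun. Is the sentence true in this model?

"it" takes "a trail" as antecedent — a donkey pronoun bound across the clause boundary.
Weak reading: every hiker h with some mapped-trail has at least one mapped-trail t such that hiked(h,t) ∧ rated(h,t).
Per hiker: h1:✗  h2:✓  h3:✗  h4:✓  h5:✓
h1 has no witness among its mapped-trails.

False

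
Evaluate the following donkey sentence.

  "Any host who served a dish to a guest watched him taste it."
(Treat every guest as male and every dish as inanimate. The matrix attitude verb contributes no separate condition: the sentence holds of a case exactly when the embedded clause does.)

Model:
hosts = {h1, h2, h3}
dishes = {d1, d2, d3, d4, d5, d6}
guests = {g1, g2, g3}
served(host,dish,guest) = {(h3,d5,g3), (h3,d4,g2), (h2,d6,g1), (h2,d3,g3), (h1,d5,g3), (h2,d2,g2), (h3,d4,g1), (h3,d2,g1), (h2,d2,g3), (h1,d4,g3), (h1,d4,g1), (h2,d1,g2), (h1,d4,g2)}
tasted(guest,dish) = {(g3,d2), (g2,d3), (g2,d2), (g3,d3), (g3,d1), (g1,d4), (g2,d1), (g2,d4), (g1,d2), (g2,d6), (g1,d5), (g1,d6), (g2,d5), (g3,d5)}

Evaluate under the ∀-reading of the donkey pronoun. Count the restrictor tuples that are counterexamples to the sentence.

1

"him" takes "a guest" as antecedent and "it" takes "a dish"; both are donkey pronouns co-varying with the restrictor.
Strong reading: for every (h,d,g) with served(h,d,g), tasted(g,d).
Restrictor triples: (h1,d4,g1)→tasted(g1,d4) ✓  (h1,d4,g2)→tasted(g2,d4) ✓  (h1,d4,g3)→tasted(g3,d4) ✗  (h1,d5,g3)→tasted(g3,d5) ✓  (h2,d1,g2)→tasted(g2,d1) ✓  (h2,d2,g2)→tasted(g2,d2) ✓  (h2,d2,g3)→tasted(g3,d2) ✓  (h2,d3,g3)→tasted(g3,d3) ✓  (h2,d6,g1)→tasted(g1,d6) ✓  (h3,d2,g1)→tasted(g1,d2) ✓  (h3,d4,g1)→tasted(g1,d4) ✓  (h3,d4,g2)→tasted(g2,d4) ✓  (h3,d5,g3)→tasted(g3,d5) ✓
Counterexamples (restrictor triples failing the scope): 1.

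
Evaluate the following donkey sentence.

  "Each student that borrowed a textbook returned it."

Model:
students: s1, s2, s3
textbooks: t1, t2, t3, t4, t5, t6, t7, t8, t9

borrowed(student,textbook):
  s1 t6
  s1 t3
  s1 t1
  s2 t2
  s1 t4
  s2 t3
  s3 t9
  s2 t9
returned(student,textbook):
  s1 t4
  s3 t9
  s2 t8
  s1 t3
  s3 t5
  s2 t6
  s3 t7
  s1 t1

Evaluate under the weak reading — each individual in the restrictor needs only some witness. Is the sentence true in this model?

"it" takes "a textbook" as antecedent — a donkey pronoun bound across the clause boundary.
Weak reading: every student s with some borrowed-textbook has at least one borrowed-textbook t such that returned(s,t).
Per student: s1:✓  s2:✗  s3:✓
s2 has no witness among its borrowed-textbooks.

False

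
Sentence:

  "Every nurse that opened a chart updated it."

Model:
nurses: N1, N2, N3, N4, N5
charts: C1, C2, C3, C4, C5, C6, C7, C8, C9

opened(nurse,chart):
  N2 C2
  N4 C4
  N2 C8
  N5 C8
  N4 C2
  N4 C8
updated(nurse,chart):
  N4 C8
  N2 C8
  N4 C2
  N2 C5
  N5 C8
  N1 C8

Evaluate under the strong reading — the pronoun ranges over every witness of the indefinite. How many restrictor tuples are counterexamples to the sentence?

2

"it" takes "a chart" as antecedent — a donkey pronoun bound across the clause boundary.
Strong reading: for every (n,c) with opened(n,c), updated(n,c).
Restrictor pairs: (N2,C2) ✗  (N2,C8) ✓  (N4,C2) ✓  (N4,C4) ✗  (N4,C8) ✓  (N5,C8) ✓
Counterexamples (restrictor pairs failing the scope): 2.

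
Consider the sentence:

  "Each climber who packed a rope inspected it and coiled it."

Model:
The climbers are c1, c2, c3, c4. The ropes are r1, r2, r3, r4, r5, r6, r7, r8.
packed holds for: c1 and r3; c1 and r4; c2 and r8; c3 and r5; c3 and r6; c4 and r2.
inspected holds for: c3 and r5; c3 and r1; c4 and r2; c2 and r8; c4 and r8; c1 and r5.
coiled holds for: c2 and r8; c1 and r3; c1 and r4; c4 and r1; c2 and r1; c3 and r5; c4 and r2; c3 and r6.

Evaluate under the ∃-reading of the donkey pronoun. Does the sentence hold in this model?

False

"it" takes "a rope" as antecedent — a donkey pronoun bound across the clause boundary.
Weak reading: every climber c with some packed-rope has at least one packed-rope r such that inspected(c,r) ∧ coiled(c,r).
Per climber: c1:✗  c2:✓  c3:✓  c4:✓
c1 has no witness among its packed-ropes.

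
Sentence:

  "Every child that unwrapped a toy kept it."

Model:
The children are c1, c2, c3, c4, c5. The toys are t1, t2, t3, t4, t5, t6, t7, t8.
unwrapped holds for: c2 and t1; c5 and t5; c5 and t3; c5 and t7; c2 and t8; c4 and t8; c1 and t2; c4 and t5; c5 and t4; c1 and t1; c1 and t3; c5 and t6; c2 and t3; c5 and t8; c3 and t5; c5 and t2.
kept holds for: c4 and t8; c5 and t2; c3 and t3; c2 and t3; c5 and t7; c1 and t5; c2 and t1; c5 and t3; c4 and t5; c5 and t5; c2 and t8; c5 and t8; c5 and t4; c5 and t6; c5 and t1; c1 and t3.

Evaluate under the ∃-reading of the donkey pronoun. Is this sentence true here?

"it" takes "a toy" as antecedent — a donkey pronoun bound across the clause boundary.
Weak reading: every child c with some unwrapped-toy has at least one unwrapped-toy t such that kept(c,t).
Per child: c1:✓  c2:✓  c3:✗  c4:✓  c5:✓
c3 has no witness among its unwrapped-toys.

False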